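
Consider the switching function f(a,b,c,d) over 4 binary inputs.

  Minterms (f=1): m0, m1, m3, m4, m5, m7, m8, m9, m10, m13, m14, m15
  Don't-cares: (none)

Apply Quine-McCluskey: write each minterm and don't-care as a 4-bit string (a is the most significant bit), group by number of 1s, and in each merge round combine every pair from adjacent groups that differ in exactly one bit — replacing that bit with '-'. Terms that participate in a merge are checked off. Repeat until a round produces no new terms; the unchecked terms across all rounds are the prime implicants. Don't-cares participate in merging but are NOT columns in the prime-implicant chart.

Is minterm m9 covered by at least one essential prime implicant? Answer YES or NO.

Round 0: 0000✓ 0001✓ 0011✓ 0100✓ 0101✓ 0111✓ 1000✓ 1001✓ 1010✓ 1101✓ 1110✓ 1111✓
Round 1: -000✓ -001✓ -101✓ -111✓ 0-00✓ 0-01✓ 0-11✓ 00-1✓ 000-✓ 01-1✓ 010-✓ 1-01✓ 1-10 10-0 100-✓ 11-1✓ 111-
Round 2: --01 -00- -1-1 0--1 0-0-
PIs = {--01, -00-, -1-1, 0--1, 0-0-, 1-10, 10-0, 111-}
Coverage chart:
  m0: -00-,0-0-
  m1: --01,-00-,0--1,0-0-
  m3: 0--1 ←essential
  m4: 0-0- ←essential
  m5: --01,-1-1,0--1,0-0-
  m7: -1-1,0--1
  m8: -00-,10-0
  m9: --01,-00-
  m10: 1-10,10-0
  m13: --01,-1-1
  m14: 1-10,111-
  m15: -1-1,111-
Essential: 0--1, 0-0-

NO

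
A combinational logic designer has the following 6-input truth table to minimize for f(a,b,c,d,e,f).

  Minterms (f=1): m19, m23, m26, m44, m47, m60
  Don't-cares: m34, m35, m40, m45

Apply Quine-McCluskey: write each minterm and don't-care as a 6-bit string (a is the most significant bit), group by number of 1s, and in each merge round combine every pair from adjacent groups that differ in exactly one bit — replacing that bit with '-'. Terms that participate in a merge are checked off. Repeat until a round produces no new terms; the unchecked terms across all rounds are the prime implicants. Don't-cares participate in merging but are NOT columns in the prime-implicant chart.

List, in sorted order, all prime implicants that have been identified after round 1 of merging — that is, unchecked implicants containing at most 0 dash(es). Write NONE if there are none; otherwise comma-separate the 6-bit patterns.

011010

size-2^0 implicants → 010011(✓)  010111(✓)  011010  100010(✓)  100011(✓)  101000(✓)  101100(✓)  101101(✓)  101111(✓)  111100(✓)
size-2^1 implicants → 010-11  1-1100  10001-  101-00  1011-1  10110-
Unchecked terms (primes): 010-11, 011010, 1-1100, 10001-, 101-00, 1011-1, 10110-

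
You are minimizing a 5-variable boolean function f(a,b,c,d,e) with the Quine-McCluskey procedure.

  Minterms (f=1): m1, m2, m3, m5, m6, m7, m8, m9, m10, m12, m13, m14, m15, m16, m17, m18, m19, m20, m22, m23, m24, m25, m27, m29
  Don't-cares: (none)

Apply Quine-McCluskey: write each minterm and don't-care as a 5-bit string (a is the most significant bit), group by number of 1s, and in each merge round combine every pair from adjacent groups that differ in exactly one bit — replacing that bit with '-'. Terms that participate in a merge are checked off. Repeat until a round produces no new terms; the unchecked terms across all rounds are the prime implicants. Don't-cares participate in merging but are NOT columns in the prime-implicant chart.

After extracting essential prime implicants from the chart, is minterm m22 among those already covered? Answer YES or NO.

[col 0] 00001*, 00010*, 00011*, 00101*, 00110*, 00111*, 01000*, 01001*, 01010*, 01100*, 01101*, 01110*, 01111*, 10000*, 10001*, 10010*, 10011*, 10100*, 10110*, 10111*, 11000*, 11001*, 11011*, 11101*
[col 1] -0001*, -0010*, -0011*, -0110*, -0111*, -1000*, -1001*, -1101*, 0-001*, 0-010*, 0-101*, 0-110*, 0-111*, 00-01*, 00-10*, 00-11*, 000-1*, 0001-*, 001-1*, 0011-*, 01-00*, 01-01*, 01-10*, 010-0*, 0100-*, 011-0*, 011-1*, 0110-*, 0111-*, 1-000*, 1-001*, 1-011*, 10-00*, 10-10*, 10-11*, 100-0*, 100-1*, 1000-*, 1001-*, 101-0*, 1011-*, 11-01*, 110-1*, 1100-*
[col 2] --001, -0-10*, -0-11*, -00-1, -001-*, -011-*, -1-01, -100-, 0--01, 0--10, 0-1-1, 0-11-, 00--1, 00-1-*, 01--0, 01-0-, 011--, 1-0-1, 1-00-, 10--0, 10-1-*, 100--
[col 3] -0-1-
Prime implicants: --001, -0-1-, -00-1, -1-01, -100-, 0--01, 0--10, 0-1-1, 0-11-, 00--1, 01--0, 01-0-, 011--, 1-0-1, 1-00-, 10--0, 100--
PI chart (minterm → PIs covering it):
  1 | --001,-00-1,0--01,00--1
  2 | -0-1-,0--10
  3 | -0-1-,-00-1,00--1
  5 | 0--01,0-1-1,00--1
  6 | -0-1-,0--10,0-11-
  7 | -0-1-,0-1-1,0-11-,00--1
  8 | -100-,01--0,01-0-
  9 | --001,-1-01,-100-,0--01,01-0-
  10 | 0--10,01--0
  12 | 01--0,01-0-,011--
  13 | -1-01,0--01,0-1-1,01-0-,011--
  14 | 0--10,0-11-,01--0,011--
  15 | 0-1-1,0-11-,011--
  16 | 1-00-,10--0,100--
  17 | --001,-00-1,1-0-1,1-00-,100--
  18 | -0-1-,10--0,100--
  19 | -0-1-,-00-1,1-0-1,100--
  20 | 10--0  (sole → essential)
  22 | -0-1-,10--0
  23 | -0-1-  (sole → essential)
  24 | -100-,1-00-
  25 | --001,-1-01,-100-,1-0-1,1-00-
  27 | 1-0-1  (sole → essential)
  29 | -1-01  (sole → essential)
Essential prime implicants: -0-1-, -1-01, 1-0-1, 10--0

YES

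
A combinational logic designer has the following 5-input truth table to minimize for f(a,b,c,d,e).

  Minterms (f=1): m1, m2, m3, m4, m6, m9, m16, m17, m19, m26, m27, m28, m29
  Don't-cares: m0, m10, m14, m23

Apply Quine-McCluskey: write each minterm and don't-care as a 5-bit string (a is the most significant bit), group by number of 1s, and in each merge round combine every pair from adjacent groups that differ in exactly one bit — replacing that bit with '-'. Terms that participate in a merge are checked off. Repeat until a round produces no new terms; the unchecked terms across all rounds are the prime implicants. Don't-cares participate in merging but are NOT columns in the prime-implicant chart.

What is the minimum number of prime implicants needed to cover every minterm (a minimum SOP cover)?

[col 0] 00000*, 00001*, 00010*, 00011*, 00100*, 00110*, 01001*, 01010*, 01110*, 10000*, 10001*, 10011*, 10111*, 11010*, 11011*, 11100*, 11101*
[col 1] -0000*, -0001*, -0011*, -1010, 0-001, 0-010*, 0-110*, 00-00*, 00-10*, 000-0*, 000-1*, 0000-*, 0001-*, 001-0*, 01-10*, 1-011, 10-11, 100-1*, 1000-*, 1101-, 1110-
[col 2] -00-1, -000-, 0--10, 00--0, 000--
Prime implicants: -00-1, -000-, -1010, 0--10, 0-001, 00--0, 000--, 1-011, 10-11, 1101-, 1110-
PI chart (minterm → PIs covering it):
  1 | -00-1,-000-,0-001,000--
  2 | 0--10,00--0,000--
  3 | -00-1,000--
  4 | 00--0  (sole → essential)
  6 | 0--10,00--0
  9 | 0-001  (sole → essential)
  16 | -000-  (sole → essential)
  17 | -00-1,-000-
  19 | -00-1,1-011,10-11
  26 | -1010,1101-
  27 | 1-011,1101-
  28 | 1110-  (sole → essential)
  29 | 1110-  (sole → essential)
Essential prime implicants: -000-, 0-001, 00--0, 1110-
Petrick residual → -00-1, 1101-
Minimum SOP uses 6 PIs: b'c'e + b'c'd' + a'c'd'e + a'b'e' + abc'd + abcd'

6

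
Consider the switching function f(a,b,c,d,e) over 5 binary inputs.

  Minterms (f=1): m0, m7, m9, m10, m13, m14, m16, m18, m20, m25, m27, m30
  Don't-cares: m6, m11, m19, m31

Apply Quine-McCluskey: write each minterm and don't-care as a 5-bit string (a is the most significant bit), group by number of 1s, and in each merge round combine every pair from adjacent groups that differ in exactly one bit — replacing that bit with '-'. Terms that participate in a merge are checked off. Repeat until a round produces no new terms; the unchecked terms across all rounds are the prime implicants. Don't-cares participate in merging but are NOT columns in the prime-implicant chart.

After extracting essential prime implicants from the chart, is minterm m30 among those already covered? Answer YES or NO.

[col 0] 00000*, 00110*, 00111*, 01001*, 01010*, 01011*, 01101*, 01110*, 10000*, 10010*, 10011*, 10100*, 11001*, 11011*, 11110*, 11111*
[col 1] -0000, -1001*, -1011*, -1110, 0-110, 0011-, 01-01, 01-10, 010-1*, 0101-, 1-011, 10-00, 100-0, 1001-, 11-11, 110-1*, 1111-
[col 2] -10-1
Prime implicants: -0000, -10-1, -1110, 0-110, 0011-, 01-01, 01-10, 0101-, 1-011, 10-00, 100-0, 1001-, 11-11, 1111-
PI chart (minterm → PIs covering it):
  0 | -0000  (sole → essential)
  7 | 0011-  (sole → essential)
  9 | -10-1,01-01
  10 | 01-10,0101-
  13 | 01-01  (sole → essential)
  14 | -1110,0-110,01-10
  16 | -0000,10-00,100-0
  18 | 100-0,1001-
  20 | 10-00  (sole → essential)
  25 | -10-1  (sole → essential)
  27 | -10-1,1-011,11-11
  30 | -1110,1111-
Essential prime implicants: -0000, -10-1, 0011-, 01-01, 10-00

NO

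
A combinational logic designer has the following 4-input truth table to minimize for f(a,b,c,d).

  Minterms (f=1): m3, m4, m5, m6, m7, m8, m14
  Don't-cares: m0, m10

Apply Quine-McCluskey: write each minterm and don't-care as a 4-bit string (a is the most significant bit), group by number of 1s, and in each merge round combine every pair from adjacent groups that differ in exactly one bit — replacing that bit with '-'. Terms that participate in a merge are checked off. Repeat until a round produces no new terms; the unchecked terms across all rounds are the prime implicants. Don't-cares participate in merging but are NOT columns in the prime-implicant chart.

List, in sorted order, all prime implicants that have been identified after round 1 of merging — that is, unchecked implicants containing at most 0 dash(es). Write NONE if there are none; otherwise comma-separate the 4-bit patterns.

NONE

[col 0] 0000*, 0011*, 0100*, 0101*, 0110*, 0111*, 1000*, 1010*, 1110*
[col 1] -000, -110, 0-00, 0-11, 01-0*, 01-1*, 010-*, 011-*, 1-10, 10-0
[col 2] 01--
Prime implicants: -000, -110, 0-00, 0-11, 01--, 1-10, 10-0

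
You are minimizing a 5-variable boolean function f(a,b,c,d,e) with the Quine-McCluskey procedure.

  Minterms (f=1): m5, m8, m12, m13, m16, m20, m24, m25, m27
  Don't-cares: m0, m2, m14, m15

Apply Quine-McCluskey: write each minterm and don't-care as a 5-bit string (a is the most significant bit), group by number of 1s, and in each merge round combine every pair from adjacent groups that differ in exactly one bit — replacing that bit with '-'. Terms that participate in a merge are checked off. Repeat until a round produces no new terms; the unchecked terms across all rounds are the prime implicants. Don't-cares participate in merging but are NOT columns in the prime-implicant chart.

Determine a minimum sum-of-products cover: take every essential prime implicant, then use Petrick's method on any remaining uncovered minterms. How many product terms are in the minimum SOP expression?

5

[col 0] 00000*, 00010*, 00101*, 01000*, 01100*, 01101*, 01110*, 01111*, 10000*, 10100*, 11000*, 11001*, 11011*
[col 1] -0000*, -1000*, 0-000*, 0-101, 000-0, 01-00, 011-0*, 011-1*, 0110-*, 0111-*, 1-000*, 10-00, 110-1, 1100-
[col 2] --000, 011--
Prime implicants: --000, 0-101, 000-0, 01-00, 011--, 10-00, 110-1, 1100-
PI chart (minterm → PIs covering it):
  5 | 0-101  (sole → essential)
  8 | --000,01-00
  12 | 01-00,011--
  13 | 0-101,011--
  16 | --000,10-00
  20 | 10-00  (sole → essential)
  24 | --000,1100-
  25 | 110-1,1100-
  27 | 110-1  (sole → essential)
Essential prime implicants: 0-101, 10-00, 110-1
Petrick residual → --000, 01-00
Minimum SOP uses 5 PIs: c'd'e' + a'cd'e + a'bd'e' + ab'd'e' + abc'e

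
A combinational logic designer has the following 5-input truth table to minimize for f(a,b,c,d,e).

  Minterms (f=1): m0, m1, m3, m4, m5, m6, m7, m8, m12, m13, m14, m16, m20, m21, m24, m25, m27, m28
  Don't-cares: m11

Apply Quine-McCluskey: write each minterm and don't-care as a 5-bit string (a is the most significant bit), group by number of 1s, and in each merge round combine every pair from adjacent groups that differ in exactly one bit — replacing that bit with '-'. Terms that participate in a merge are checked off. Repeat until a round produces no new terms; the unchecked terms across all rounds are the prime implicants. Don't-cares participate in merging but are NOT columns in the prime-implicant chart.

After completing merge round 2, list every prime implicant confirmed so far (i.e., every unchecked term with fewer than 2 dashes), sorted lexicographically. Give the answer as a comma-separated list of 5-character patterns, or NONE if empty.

-1011, 0-011, 110-1, 1100-

[col 0] 00000*, 00001*, 00011*, 00100*, 00101*, 00110*, 00111*, 01000*, 01011*, 01100*, 01101*, 01110*, 10000*, 10100*, 10101*, 11000*, 11001*, 11011*, 11100*
[col 1] -0000*, -0100*, -0101*, -1000*, -1011, -1100*, 0-000*, 0-011, 0-100*, 0-101*, 0-110*, 00-00*, 00-01*, 00-11*, 000-1*, 0000-*, 001-0*, 001-1*, 0010-*, 0011-*, 01-00*, 011-0*, 0110-*, 1-000*, 1-100*, 10-00*, 1010-*, 11-00*, 110-1, 1100-
[col 2] --000*, --100*, -0-00*, -010-, -1-00*, 0--00*, 0-1-0, 0-10-, 00--1, 00-0-, 001--, 1--00*
[col 3] ---00
Prime implicants: ---00, -010-, -1011, 0-011, 0-1-0, 0-10-, 00--1, 00-0-, 001--, 110-1, 1100-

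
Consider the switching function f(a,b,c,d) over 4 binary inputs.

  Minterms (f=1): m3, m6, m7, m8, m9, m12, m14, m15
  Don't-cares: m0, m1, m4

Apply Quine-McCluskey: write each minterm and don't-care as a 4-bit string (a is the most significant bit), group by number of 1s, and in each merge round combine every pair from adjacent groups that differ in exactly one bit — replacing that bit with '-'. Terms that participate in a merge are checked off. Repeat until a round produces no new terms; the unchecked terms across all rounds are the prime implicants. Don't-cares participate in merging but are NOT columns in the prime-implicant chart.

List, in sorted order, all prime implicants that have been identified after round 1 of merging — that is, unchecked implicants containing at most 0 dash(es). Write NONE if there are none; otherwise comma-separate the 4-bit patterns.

NONE

Round 0: 0000✓ 0001✓ 0011✓ 0100✓ 0110✓ 0111✓ 1000✓ 1001✓ 1100✓ 1110✓ 1111✓
Round 1: -000✓ -001✓ -100✓ -110✓ -111✓ 0-00✓ 0-11 00-1 000-✓ 01-0✓ 011-✓ 1-00✓ 100-✓ 11-0✓ 111-✓
Round 2: --00 -00- -1-0 -11-
PIs = {--00, -00-, -1-0, -11-, 0-11, 00-1}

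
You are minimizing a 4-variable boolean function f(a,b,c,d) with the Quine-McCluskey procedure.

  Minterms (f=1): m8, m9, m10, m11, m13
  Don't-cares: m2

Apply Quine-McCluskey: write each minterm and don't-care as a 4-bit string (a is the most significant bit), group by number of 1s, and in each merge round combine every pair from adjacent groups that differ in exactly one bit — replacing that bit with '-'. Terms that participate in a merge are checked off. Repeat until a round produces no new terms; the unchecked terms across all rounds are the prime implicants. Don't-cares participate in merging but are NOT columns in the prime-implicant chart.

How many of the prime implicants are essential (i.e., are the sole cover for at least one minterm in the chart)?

[col 0] 0010*, 1000*, 1001*, 1010*, 1011*, 1101*
[col 1] -010, 1-01, 10-0*, 10-1*, 100-*, 101-*
[col 2] 10--
Prime implicants: -010, 1-01, 10--
PI chart (minterm → PIs covering it):
  8 | 10--  (sole → essential)
  9 | 1-01,10--
  10 | -010,10--
  11 | 10--  (sole → essential)
  13 | 1-01  (sole → essential)
Essential prime implicants: 1-01, 10--

2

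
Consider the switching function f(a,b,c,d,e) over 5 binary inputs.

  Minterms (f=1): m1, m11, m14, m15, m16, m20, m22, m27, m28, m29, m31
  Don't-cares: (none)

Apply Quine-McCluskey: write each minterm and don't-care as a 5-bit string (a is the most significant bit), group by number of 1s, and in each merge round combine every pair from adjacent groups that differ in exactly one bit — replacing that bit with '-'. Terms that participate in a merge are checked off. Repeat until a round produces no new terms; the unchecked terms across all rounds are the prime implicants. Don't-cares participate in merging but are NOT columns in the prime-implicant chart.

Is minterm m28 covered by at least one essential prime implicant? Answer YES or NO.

size-2^0 implicants → 00001  01011(✓)  01110(✓)  01111(✓)  10000(✓)  10100(✓)  10110(✓)  11011(✓)  11100(✓)  11101(✓)  11111(✓)
size-2^1 implicants → -1011(✓)  -1111(✓)  01-11(✓)  0111-  1-100  10-00  101-0  11-11(✓)  111-1  1110-
size-2^2 implicants → -1-11
Unchecked terms (primes): -1-11, 00001, 0111-, 1-100, 10-00, 101-0, 111-1, 1110-
Minterm coverage:
  m1 ⊆ 00001 [E]
  m11 ⊆ -1-11 [E]
  m14 ⊆ 0111- [E]
  m15 ⊆ -1-11,0111-
  m16 ⊆ 10-00 [E]
  m20 ⊆ 1-100,10-00,101-0
  m22 ⊆ 101-0 [E]
  m27 ⊆ -1-11 [E]
  m28 ⊆ 1-100,1110-
  m29 ⊆ 111-1,1110-
  m31 ⊆ -1-11,111-1
E = {-1-11, 00001, 0111-, 10-00, 101-0}

NO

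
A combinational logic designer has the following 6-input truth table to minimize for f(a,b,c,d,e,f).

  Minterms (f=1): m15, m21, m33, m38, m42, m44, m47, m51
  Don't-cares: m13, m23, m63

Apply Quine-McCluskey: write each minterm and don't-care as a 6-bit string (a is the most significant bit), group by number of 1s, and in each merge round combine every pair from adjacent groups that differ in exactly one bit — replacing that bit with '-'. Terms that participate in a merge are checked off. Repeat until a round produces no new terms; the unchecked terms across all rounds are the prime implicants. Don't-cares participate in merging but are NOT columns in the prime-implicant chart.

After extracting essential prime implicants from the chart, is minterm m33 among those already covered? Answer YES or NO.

YES

Round 0: 001101✓ 001111✓ 010101✓ 010111✓ 100001 100110 101010 101100 101111✓ 110011 111111✓
Round 1: -01111 0011-1 0101-1 1-1111
PIs = {-01111, 0011-1, 0101-1, 1-1111, 100001, 100110, 101010, 101100, 110011}
Coverage chart:
  m15: -01111,0011-1
  m21: 0101-1 ←essential
  m33: 100001 ←essential
  m38: 100110 ←essential
  m42: 101010 ←essential
  m44: 101100 ←essential
  m47: -01111,1-1111
  m51: 110011 ←essential
Essential: 0101-1, 100001, 100110, 101010, 101100, 110011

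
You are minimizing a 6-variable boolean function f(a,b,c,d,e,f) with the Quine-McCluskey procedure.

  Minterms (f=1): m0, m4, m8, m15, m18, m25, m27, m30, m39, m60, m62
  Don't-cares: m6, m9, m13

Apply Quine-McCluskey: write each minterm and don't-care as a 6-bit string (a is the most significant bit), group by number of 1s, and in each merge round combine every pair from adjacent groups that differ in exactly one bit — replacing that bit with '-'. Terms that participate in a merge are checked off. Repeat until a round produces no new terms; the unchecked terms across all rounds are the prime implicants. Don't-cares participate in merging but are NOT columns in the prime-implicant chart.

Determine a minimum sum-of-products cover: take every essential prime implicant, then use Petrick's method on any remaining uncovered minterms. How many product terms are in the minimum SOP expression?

Round 0: 000000✓ 000100✓ 000110✓ 001000✓ 001001✓ 001101✓ 001111✓ 010010 011001✓ 011011✓ 011110✓ 100111 111100✓ 111110✓
Round 1: -11110 0-1001 00-000 000-00 0001-0 001-01 00100- 0011-1 0110-1 1111-0
PIs = {-11110, 0-1001, 00-000, 000-00, 0001-0, 001-01, 00100-, 0011-1, 010010, 0110-1, 100111, 1111-0}
Coverage chart:
  m0: 00-000,000-00
  m4: 000-00,0001-0
  m8: 00-000,00100-
  m15: 0011-1 ←essential
  m18: 010010 ←essential
  m25: 0-1001,0110-1
  m27: 0110-1 ←essential
  m30: -11110 ←essential
  m39: 100111 ←essential
  m60: 1111-0 ←essential
  m62: -11110,1111-0
Essential: -11110, 0011-1, 010010, 0110-1, 100111, 1111-0
Petrick residual → 00-000, 000-00
Min cover (8 terms): bcdef' + a'b'd'e'f' + a'b'c'e'f' + a'b'cdf + a'bc'd'ef' + a'bcd'f + ab'c'def + abcdf'

8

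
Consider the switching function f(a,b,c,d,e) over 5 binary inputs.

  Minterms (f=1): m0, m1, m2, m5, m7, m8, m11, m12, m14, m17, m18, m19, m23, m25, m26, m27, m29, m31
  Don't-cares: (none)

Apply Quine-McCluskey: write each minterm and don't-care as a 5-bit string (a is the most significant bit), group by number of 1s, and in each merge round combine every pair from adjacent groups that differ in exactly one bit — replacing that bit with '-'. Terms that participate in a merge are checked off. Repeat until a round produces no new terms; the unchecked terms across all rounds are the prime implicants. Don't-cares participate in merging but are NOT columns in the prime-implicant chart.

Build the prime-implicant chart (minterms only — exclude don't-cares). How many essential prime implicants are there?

4

size-2^0 implicants → 00000(✓)  00001(✓)  00010(✓)  00101(✓)  00111(✓)  01000(✓)  01011(✓)  01100(✓)  01110(✓)  10001(✓)  10010(✓)  10011(✓)  10111(✓)  11001(✓)  11010(✓)  11011(✓)  11101(✓)  11111(✓)
size-2^1 implicants → -0001  -0010  -0111  -1011  0-000  00-01  000-0  0000-  001-1  01-00  011-0  1-001(✓)  1-010(✓)  1-011(✓)  1-111(✓)  10-11(✓)  100-1(✓)  1001-(✓)  11-01(✓)  11-11(✓)  110-1(✓)  1101-(✓)  111-1(✓)
size-2^2 implicants → 1--11  1-0-1  1-01-  11--1
Unchecked terms (primes): -0001, -0010, -0111, -1011, 0-000, 00-01, 000-0, 0000-, 001-1, 01-00, 011-0, 1--11, 1-0-1, 1-01-, 11--1
Minterm coverage:
  m0 ⊆ 0-000,000-0,0000-
  m1 ⊆ -0001,00-01,0000-
  m2 ⊆ -0010,000-0
  m5 ⊆ 00-01,001-1
  m7 ⊆ -0111,001-1
  m8 ⊆ 0-000,01-00
  m11 ⊆ -1011 [E]
  m12 ⊆ 01-00,011-0
  m14 ⊆ 011-0 [E]
  m17 ⊆ -0001,1-0-1
  m18 ⊆ -0010,1-01-
  m19 ⊆ 1--11,1-0-1,1-01-
  m23 ⊆ -0111,1--11
  m25 ⊆ 1-0-1,11--1
  m26 ⊆ 1-01- [E]
  m27 ⊆ -1011,1--11,1-0-1,1-01-,11--1
  m29 ⊆ 11--1 [E]
  m31 ⊆ 1--11,11--1
E = {-1011, 011-0, 1-01-, 11--1}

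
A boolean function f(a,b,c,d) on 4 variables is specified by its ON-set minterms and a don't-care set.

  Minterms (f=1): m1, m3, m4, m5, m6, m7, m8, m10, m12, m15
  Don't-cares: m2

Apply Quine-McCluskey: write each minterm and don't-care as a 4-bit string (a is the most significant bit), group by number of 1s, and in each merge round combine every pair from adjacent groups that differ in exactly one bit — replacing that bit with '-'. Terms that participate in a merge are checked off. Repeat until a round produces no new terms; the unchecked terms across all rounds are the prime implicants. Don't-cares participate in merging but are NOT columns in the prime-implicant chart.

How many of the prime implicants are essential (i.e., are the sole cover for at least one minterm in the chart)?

size-2^0 implicants → 0001(✓)  0010(✓)  0011(✓)  0100(✓)  0101(✓)  0110(✓)  0111(✓)  1000(✓)  1010(✓)  1100(✓)  1111(✓)
size-2^1 implicants → -010  -100  -111  0-01(✓)  0-10(✓)  0-11(✓)  00-1(✓)  001-(✓)  01-0(✓)  01-1(✓)  010-(✓)  011-(✓)  1-00  10-0
size-2^2 implicants → 0--1  0-1-  01--
Unchecked terms (primes): -010, -100, -111, 0--1, 0-1-, 01--, 1-00, 10-0
Minterm coverage:
  m1 ⊆ 0--1 [E]
  m3 ⊆ 0--1,0-1-
  m4 ⊆ -100,01--
  m5 ⊆ 0--1,01--
  m6 ⊆ 0-1-,01--
  m7 ⊆ -111,0--1,0-1-,01--
  m8 ⊆ 1-00,10-0
  m10 ⊆ -010,10-0
  m12 ⊆ -100,1-00
  m15 ⊆ -111 [E]
E = {-111, 0--1}

2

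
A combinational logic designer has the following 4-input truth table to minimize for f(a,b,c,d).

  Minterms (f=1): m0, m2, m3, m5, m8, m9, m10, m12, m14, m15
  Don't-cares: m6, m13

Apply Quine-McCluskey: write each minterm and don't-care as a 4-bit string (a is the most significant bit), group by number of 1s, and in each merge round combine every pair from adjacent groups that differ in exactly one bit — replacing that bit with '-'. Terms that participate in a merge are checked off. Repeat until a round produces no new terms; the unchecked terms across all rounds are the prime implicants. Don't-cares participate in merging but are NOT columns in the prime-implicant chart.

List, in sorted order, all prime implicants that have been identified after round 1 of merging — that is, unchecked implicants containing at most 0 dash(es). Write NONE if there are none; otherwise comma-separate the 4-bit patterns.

Round 0: 0000✓ 0010✓ 0011✓ 0101✓ 0110✓ 1000✓ 1001✓ 1010✓ 1100✓ 1101✓ 1110✓ 1111✓
Round 1: -000✓ -010✓ -101 -110✓ 0-10✓ 00-0✓ 001- 1-00✓ 1-01✓ 1-10✓ 10-0✓ 100-✓ 11-0✓ 11-1✓ 110-✓ 111-✓
Round 2: --10 -0-0 1--0 1-0- 11--
PIs = {--10, -0-0, -101, 001-, 1--0, 1-0-, 11--}

NONE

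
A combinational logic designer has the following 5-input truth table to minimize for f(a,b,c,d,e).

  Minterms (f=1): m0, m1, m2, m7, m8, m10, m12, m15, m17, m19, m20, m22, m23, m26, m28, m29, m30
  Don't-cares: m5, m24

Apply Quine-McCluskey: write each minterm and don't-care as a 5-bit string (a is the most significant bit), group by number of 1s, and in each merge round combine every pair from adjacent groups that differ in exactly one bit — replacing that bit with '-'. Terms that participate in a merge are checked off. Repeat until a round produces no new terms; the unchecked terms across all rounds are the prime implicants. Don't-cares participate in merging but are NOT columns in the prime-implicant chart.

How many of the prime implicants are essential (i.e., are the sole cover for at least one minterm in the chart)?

5

Round 0: 00000✓ 00001✓ 00010✓ 00101✓ 00111✓ 01000✓ 01010✓ 01100✓ 01111✓ 10001✓ 10011✓ 10100✓ 10110✓ 10111✓ 11000✓ 11010✓ 11100✓ 11101✓ 11110✓
Round 1: -0001 -0111 -1000✓ -1010✓ -1100✓ 0-000✓ 0-010✓ 0-111 00-01 000-0✓ 0000- 001-1 01-00✓ 010-0✓ 1-100✓ 1-110✓ 10-11 100-1 101-0✓ 1011- 11-00✓ 11-10✓ 110-0✓ 111-0✓ 1110-
Round 2: -1-00 -10-0 0-0-0 1-1-0 11--0
PIs = {-0001, -0111, -1-00, -10-0, 0-0-0, 0-111, 00-01, 0000-, 001-1, 1-1-0, 10-11, 100-1, 1011-, 11--0, 1110-}
Coverage chart:
  m0: 0-0-0,0000-
  m1: -0001,00-01,0000-
  m2: 0-0-0 ←essential
  m7: -0111,0-111,001-1
  m8: -1-00,-10-0,0-0-0
  m10: -10-0,0-0-0
  m12: -1-00 ←essential
  m15: 0-111 ←essential
  m17: -0001,100-1
  m19: 10-11,100-1
  m20: 1-1-0 ←essential
  m22: 1-1-0,1011-
  m23: -0111,10-11,1011-
  m26: -10-0,11--0
  m28: -1-00,1-1-0,11--0,1110-
  m29: 1110- ←essential
  m30: 1-1-0,11--0
Essential: -1-00, 0-0-0, 0-111, 1-1-0, 1110-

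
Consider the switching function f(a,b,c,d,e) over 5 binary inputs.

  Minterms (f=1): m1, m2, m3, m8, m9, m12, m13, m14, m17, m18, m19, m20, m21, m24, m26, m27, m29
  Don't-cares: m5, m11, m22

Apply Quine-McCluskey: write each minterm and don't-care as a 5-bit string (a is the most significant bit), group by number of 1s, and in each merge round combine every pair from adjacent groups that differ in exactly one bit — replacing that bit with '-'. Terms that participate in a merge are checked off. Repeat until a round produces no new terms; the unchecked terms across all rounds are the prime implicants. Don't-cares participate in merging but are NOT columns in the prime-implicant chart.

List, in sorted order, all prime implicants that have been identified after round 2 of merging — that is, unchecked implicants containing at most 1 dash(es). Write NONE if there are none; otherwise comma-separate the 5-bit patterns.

size-2^0 implicants → 00001(✓)  00010(✓)  00011(✓)  00101(✓)  01000(✓)  01001(✓)  01011(✓)  01100(✓)  01101(✓)  01110(✓)  10001(✓)  10010(✓)  10011(✓)  10100(✓)  10101(✓)  10110(✓)  11000(✓)  11010(✓)  11011(✓)  11101(✓)
size-2^1 implicants → -0001(✓)  -0010(✓)  -0011(✓)  -0101(✓)  -1000  -1011(✓)  -1101(✓)  0-001(✓)  0-011(✓)  0-101(✓)  00-01(✓)  000-1(✓)  0001-(✓)  01-00(✓)  01-01(✓)  010-1(✓)  0100-(✓)  011-0  0110-(✓)  1-010(✓)  1-011(✓)  1-101(✓)  10-01(✓)  10-10  100-1(✓)  1001-(✓)  101-0  1010-  110-0  1101-(✓)
size-2^2 implicants → --011  --101  -0-01  -00-1  -001-  0--01  0-0-1  01-0-  1-01-
Unchecked terms (primes): --011, --101, -0-01, -00-1, -001-, -1000, 0--01, 0-0-1, 01-0-, 011-0, 1-01-, 10-10, 101-0, 1010-, 110-0

-1000, 011-0, 10-10, 101-0, 1010-, 110-0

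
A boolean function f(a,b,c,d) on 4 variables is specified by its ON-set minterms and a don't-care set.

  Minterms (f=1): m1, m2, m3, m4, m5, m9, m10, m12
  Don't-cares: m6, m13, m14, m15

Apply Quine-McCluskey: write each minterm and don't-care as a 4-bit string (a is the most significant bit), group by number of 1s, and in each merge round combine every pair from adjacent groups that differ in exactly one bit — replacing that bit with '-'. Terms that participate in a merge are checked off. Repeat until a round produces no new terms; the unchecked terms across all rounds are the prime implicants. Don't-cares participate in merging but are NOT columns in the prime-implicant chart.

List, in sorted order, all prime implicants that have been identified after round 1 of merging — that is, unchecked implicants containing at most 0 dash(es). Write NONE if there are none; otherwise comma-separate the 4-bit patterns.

NONE

Round 0: 0001✓ 0010✓ 0011✓ 0100✓ 0101✓ 0110✓ 1001✓ 1010✓ 1100✓ 1101✓ 1110✓ 1111✓
Round 1: -001✓ -010✓ -100✓ -101✓ -110✓ 0-01✓ 0-10✓ 00-1 001- 01-0✓ 010-✓ 1-01✓ 1-10✓ 11-0✓ 11-1✓ 110-✓ 111-✓
Round 2: --01 --10 -1-0 -10- 11--
PIs = {--01, --10, -1-0, -10-, 00-1, 001-, 11--}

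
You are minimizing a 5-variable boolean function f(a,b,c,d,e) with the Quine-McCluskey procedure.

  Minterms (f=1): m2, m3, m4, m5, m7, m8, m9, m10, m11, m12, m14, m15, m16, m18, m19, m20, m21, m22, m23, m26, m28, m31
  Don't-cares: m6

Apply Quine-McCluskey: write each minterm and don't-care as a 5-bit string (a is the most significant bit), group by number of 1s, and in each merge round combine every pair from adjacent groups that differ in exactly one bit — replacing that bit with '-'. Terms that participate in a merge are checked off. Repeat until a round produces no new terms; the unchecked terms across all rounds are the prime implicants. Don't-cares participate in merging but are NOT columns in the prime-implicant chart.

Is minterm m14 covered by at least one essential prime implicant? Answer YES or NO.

NO

Round 0: 00010✓ 00011✓ 00100✓ 00101✓ 00110✓ 00111✓ 01000✓ 01001✓ 01010✓ 01011✓ 01100✓ 01110✓ 01111✓ 10000✓ 10010✓ 10011✓ 10100✓ 10101✓ 10110✓ 10111✓ 11010✓ 11100✓ 11111✓
Round 1: -0010✓ -0011✓ -0100✓ -0101✓ -0110✓ -0111✓ -1010✓ -1100✓ -1111✓ 0-010✓ 0-011✓ 0-100✓ 0-110✓ 0-111✓ 00-10✓ 00-11✓ 0001-✓ 001-0✓ 001-1✓ 0010-✓ 0011-✓ 01-00✓ 01-10✓ 01-11✓ 010-0✓ 010-1✓ 0100-✓ 0101-✓ 011-0✓ 0111-✓ 1-010✓ 1-100✓ 1-111✓ 10-00✓ 10-10✓ 10-11✓ 100-0✓ 1001-✓ 101-0✓ 101-1✓ 1010-✓ 1011-✓
Round 2: --010 --100 --111 -0-10✓ -0-11✓ -001-✓ -01-0✓ -01-1✓ -010-✓ -011-✓ 0--10✓ 0--11✓ 0-01-✓ 0-1-0 0-11-✓ 00-1-✓ 001--✓ 01--0 01-1-✓ 010-- 10--0 10-1-✓ 101--✓
Round 3: -0-1- -01-- 0--1-
PIs = {--010, --100, --111, -0-1-, -01--, 0--1-, 0-1-0, 01--0, 010--, 10--0}
Coverage chart:
  m2: --010,-0-1-,0--1-
  m3: -0-1-,0--1-
  m4: --100,-01--,0-1-0
  m5: -01-- ←essential
  m7: --111,-0-1-,-01--,0--1-
  m8: 01--0,010--
  m9: 010-- ←essential
  m10: --010,0--1-,01--0,010--
  m11: 0--1-,010--
  m12: --100,0-1-0,01--0
  m14: 0--1-,0-1-0,01--0
  m15: --111,0--1-
  m16: 10--0 ←essential
  m18: --010,-0-1-,10--0
  m19: -0-1- ←essential
  m20: --100,-01--,10--0
  m21: -01-- ←essential
  m22: -0-1-,-01--,10--0
  m23: --111,-0-1-,-01--
  m26: --010 ←essential
  m28: --100 ←essential
  m31: --111 ←essential
Essential: --010, --100, --111, -0-1-, -01--, 010--, 10--0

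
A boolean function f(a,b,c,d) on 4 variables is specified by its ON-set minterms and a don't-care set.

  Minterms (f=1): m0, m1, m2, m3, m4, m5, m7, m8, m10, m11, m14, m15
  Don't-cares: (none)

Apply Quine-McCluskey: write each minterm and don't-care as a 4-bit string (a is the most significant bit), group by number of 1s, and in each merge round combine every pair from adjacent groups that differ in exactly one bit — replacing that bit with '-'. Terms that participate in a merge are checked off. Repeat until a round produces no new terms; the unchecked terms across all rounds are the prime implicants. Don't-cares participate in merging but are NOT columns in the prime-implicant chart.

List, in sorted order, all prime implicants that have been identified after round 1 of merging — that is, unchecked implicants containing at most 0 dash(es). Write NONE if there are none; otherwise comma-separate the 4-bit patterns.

[col 0] 0000*, 0001*, 0010*, 0011*, 0100*, 0101*, 0111*, 1000*, 1010*, 1011*, 1110*, 1111*
[col 1] -000*, -010*, -011*, -111*, 0-00*, 0-01*, 0-11*, 00-0*, 00-1*, 000-*, 001-*, 01-1*, 010-*, 1-10*, 1-11*, 10-0*, 101-*, 111-*
[col 2] --11, -0-0, -01-, 0--1, 0-0-, 00--, 1-1-
Prime implicants: --11, -0-0, -01-, 0--1, 0-0-, 00--, 1-1-

NONE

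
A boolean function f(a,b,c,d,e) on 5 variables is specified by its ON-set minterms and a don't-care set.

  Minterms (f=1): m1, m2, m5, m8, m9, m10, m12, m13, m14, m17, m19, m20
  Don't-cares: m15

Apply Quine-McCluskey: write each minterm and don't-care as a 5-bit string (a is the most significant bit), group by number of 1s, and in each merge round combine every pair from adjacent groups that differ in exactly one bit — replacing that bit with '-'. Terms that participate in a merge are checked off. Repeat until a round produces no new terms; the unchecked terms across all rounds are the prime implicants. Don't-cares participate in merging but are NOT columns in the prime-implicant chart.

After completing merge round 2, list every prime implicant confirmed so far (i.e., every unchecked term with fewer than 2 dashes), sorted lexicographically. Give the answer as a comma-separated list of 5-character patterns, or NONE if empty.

-0001, 0-010, 100-1, 10100

size-2^0 implicants → 00001(✓)  00010(✓)  00101(✓)  01000(✓)  01001(✓)  01010(✓)  01100(✓)  01101(✓)  01110(✓)  01111(✓)  10001(✓)  10011(✓)  10100
size-2^1 implicants → -0001  0-001(✓)  0-010  0-101(✓)  00-01(✓)  01-00(✓)  01-01(✓)  01-10(✓)  010-0(✓)  0100-(✓)  011-0(✓)  011-1(✓)  0110-(✓)  0111-(✓)  100-1
size-2^2 implicants → 0--01  01--0  01-0-  011--
Unchecked terms (primes): -0001, 0--01, 0-010, 01--0, 01-0-, 011--, 100-1, 10100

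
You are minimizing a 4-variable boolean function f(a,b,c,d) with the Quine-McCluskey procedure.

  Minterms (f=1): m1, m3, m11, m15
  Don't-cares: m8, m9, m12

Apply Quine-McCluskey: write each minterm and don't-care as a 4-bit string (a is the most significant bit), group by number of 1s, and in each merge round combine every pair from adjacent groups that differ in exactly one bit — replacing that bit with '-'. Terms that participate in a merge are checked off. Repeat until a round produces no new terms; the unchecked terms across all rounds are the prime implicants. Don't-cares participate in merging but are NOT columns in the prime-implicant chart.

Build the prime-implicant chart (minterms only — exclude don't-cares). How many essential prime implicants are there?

size-2^0 implicants → 0001(✓)  0011(✓)  1000(✓)  1001(✓)  1011(✓)  1100(✓)  1111(✓)
size-2^1 implicants → -001(✓)  -011(✓)  00-1(✓)  1-00  1-11  10-1(✓)  100-
size-2^2 implicants → -0-1
Unchecked terms (primes): -0-1, 1-00, 1-11, 100-
Minterm coverage:
  m1 ⊆ -0-1 [E]
  m3 ⊆ -0-1 [E]
  m11 ⊆ -0-1,1-11
  m15 ⊆ 1-11 [E]
E = {-0-1, 1-11}

2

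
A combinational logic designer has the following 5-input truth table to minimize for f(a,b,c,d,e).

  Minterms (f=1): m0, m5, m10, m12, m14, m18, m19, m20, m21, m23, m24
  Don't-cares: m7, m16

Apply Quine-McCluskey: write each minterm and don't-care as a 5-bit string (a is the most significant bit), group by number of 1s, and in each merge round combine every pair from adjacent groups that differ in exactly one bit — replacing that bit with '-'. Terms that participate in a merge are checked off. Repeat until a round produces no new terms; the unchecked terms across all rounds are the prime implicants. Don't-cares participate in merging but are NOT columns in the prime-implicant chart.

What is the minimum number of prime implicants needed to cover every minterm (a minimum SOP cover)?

[col 0] 00000*, 00101*, 00111*, 01010*, 01100*, 01110*, 10000*, 10010*, 10011*, 10100*, 10101*, 10111*, 11000*
[col 1] -0000, -0101*, -0111*, 001-1*, 01-10, 011-0, 1-000, 10-00, 10-11, 100-0, 1001-, 101-1*, 1010-
[col 2] -01-1
Prime implicants: -0000, -01-1, 01-10, 011-0, 1-000, 10-00, 10-11, 100-0, 1001-, 1010-
PI chart (minterm → PIs covering it):
  0 | -0000  (sole → essential)
  5 | -01-1  (sole → essential)
  10 | 01-10  (sole → essential)
  12 | 011-0  (sole → essential)
  14 | 01-10,011-0
  18 | 100-0,1001-
  19 | 10-11,1001-
  20 | 10-00,1010-
  21 | -01-1,1010-
  23 | -01-1,10-11
  24 | 1-000  (sole → essential)
Essential prime implicants: -0000, -01-1, 01-10, 011-0, 1-000
Petrick residual → 10-00, 1001-
Minimum SOP uses 7 PIs: b'c'd'e' + b'ce + a'bde' + a'bce' + ac'd'e' + ab'd'e' + ab'c'd

7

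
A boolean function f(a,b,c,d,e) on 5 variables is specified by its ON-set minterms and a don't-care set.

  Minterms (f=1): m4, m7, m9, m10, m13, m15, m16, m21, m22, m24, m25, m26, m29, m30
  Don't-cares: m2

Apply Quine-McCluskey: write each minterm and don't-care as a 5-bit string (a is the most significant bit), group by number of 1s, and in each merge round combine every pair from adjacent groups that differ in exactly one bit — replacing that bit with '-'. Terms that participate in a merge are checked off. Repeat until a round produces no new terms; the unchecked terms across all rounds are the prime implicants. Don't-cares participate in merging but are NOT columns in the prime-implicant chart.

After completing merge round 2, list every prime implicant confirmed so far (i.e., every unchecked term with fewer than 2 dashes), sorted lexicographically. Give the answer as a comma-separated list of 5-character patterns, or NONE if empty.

size-2^0 implicants → 00010(✓)  00100  00111(✓)  01001(✓)  01010(✓)  01101(✓)  01111(✓)  10000(✓)  10101(✓)  10110(✓)  11000(✓)  11001(✓)  11010(✓)  11101(✓)  11110(✓)
size-2^1 implicants → -1001(✓)  -1010  -1101(✓)  0-010  0-111  01-01(✓)  011-1  1-000  1-101  1-110  11-01(✓)  11-10  110-0  1100-
size-2^2 implicants → -1-01
Unchecked terms (primes): -1-01, -1010, 0-010, 0-111, 00100, 011-1, 1-000, 1-101, 1-110, 11-10, 110-0, 1100-

-1010, 0-010, 0-111, 00100, 011-1, 1-000, 1-101, 1-110, 11-10, 110-0, 1100-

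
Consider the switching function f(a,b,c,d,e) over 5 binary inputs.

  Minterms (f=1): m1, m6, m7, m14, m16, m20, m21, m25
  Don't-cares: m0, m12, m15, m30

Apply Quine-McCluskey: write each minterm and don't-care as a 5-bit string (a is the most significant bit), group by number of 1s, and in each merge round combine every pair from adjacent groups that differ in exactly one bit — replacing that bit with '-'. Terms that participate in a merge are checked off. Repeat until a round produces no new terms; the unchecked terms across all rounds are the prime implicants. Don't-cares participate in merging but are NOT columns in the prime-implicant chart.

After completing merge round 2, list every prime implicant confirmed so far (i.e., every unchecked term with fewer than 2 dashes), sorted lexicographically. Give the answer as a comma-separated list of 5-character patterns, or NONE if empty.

-0000, -1110, 0000-, 011-0, 10-00, 1010-, 11001

size-2^0 implicants → 00000(✓)  00001(✓)  00110(✓)  00111(✓)  01100(✓)  01110(✓)  01111(✓)  10000(✓)  10100(✓)  10101(✓)  11001  11110(✓)
size-2^1 implicants → -0000  -1110  0-110(✓)  0-111(✓)  0000-  0011-(✓)  011-0  0111-(✓)  10-00  1010-
size-2^2 implicants → 0-11-
Unchecked terms (primes): -0000, -1110, 0-11-, 0000-, 011-0, 10-00, 1010-, 11001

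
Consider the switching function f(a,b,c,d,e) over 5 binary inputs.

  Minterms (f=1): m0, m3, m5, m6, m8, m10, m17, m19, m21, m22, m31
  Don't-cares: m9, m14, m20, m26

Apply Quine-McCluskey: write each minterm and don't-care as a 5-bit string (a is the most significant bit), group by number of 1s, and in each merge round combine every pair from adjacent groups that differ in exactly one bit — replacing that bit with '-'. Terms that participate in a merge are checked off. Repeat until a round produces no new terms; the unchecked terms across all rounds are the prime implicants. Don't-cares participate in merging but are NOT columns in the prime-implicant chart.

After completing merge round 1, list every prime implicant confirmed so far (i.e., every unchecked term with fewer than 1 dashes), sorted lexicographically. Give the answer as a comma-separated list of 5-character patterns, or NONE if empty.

[col 0] 00000*, 00011*, 00101*, 00110*, 01000*, 01001*, 01010*, 01110*, 10001*, 10011*, 10100*, 10101*, 10110*, 11010*, 11111
[col 1] -0011, -0101, -0110, -1010, 0-000, 0-110, 01-10, 010-0, 0100-, 10-01, 100-1, 101-0, 1010-
Prime implicants: -0011, -0101, -0110, -1010, 0-000, 0-110, 01-10, 010-0, 0100-, 10-01, 100-1, 101-0, 1010-, 11111

11111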